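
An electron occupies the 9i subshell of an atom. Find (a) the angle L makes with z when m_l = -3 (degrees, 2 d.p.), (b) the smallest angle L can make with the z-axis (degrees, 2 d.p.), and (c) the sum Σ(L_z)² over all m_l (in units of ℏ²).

θ(m_l=-3) ≈ 117.58°; θ_min ≈ 22.21°; Σ(L_z)² = 182 ℏ²

For 9i, l = 6.
For m_l = -3: cos θ = -3/√42, θ ≈ 117.58°.
cos θ_min = 6/√42, so θ_min ≈ 22.21°.
Σ m_l² = 182, so Σ(L_z)² = 182 ℏ².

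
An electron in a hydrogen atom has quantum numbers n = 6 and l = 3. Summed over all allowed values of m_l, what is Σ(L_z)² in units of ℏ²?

Σ(L_z)² = 28 ℏ²

m_l ∈ {-3, -2, -1, 0, 1, 2, 3}.
Summing m² from −3 to 3: Σ m_l² = 28.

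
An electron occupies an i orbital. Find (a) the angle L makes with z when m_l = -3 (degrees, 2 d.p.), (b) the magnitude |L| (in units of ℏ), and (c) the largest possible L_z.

An i state has l = 6.
For m_l = -3: cos θ = -3/√42, θ ≈ 117.58°.
|L| = ℏ√(6·7) = √42 ℏ ≈ 6.481ℏ.
L_z,max = lℏ = 6ℏ.

θ(m_l=-3) ≈ 117.58°; |L| = √42 ℏ ≈ 6.481ℏ; L_z,max = 6ℏ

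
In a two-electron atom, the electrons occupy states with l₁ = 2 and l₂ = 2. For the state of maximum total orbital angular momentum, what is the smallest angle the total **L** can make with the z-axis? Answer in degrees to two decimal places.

The total orbital quantum number L ranges from |l₁ − l₂| to l₁ + l₂ in integer steps.
So L can be 0, 1, 2, 3, 4.
The maximum is L = 4, with |L_tot| = ℏ√(4·5) = 2√5 ℏ.
The minimum angle with z is arccos(4/√20) ≈ 26.57°.

θ_min ≈ 26.57°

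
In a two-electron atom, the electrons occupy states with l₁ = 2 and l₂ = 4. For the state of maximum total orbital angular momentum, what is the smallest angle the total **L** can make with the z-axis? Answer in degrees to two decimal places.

θ_min ≈ 22.21°

The total orbital quantum number L ranges from |l₁ − l₂| to l₁ + l₂ in integer steps.
L ∈ {2, 3, 4, 5, 6}.
The maximum is L = 6, with |L_tot| = ℏ√(6·7) = √42 ℏ.
The minimum angle with z is arccos(6/√42) ≈ 22.21°.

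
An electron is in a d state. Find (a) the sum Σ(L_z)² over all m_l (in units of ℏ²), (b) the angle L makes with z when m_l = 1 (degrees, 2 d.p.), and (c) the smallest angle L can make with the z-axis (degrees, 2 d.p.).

A d state has l = 2.
Σ m_l² = 10, so Σ(L_z)² = 10 ℏ².
For m_l = 1: cos θ = 1/√6, θ ≈ 65.91°.
cos θ_min = 2/√6, so θ_min ≈ 35.26°.

Σ(L_z)² = 10 ℏ²; θ(m_l=1) ≈ 65.91°; θ_min ≈ 35.26°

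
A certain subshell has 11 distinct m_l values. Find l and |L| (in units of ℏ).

11 = 2l + 1, so l = (11−1)/2 = 5.
Then |L| = √(l(l+1)) ℏ = √30 ℏ.

l = 5, |L| = √30 ℏ ≈ 5.477ℏ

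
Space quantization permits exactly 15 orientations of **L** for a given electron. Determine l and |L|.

Since there are 2l+1 = 15 values of m_l, l = 7.
Then |L| = √(l(l+1)) ℏ = 2√14 ℏ.

l = 7, |L| = 2√14 ℏ ≈ 7.483ℏ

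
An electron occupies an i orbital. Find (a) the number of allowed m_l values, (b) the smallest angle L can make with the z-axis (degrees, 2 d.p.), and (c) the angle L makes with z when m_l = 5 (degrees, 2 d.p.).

For an i orbital, l = 6.
There are 2l+1 = 13 values of m_l.
cos θ_min = 6/√42, so θ_min ≈ 22.21°.
For m_l = 5: cos θ = 5/√42, θ ≈ 39.51°.

13 values; θ_min ≈ 22.21°; θ(m_l=5) ≈ 39.51°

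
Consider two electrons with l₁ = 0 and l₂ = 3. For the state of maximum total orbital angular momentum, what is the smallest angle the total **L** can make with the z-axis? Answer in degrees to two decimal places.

θ_min ≈ 30.00°

The total orbital quantum number L ranges from |l₁ − l₂| to l₁ + l₂ in integer steps.
L ∈ {3}.
The maximum is L = 3, with |L_tot| = ℏ√(3·4) = 2√3 ℏ.
The minimum angle with z is arccos(3/√12) ≈ 30.00°.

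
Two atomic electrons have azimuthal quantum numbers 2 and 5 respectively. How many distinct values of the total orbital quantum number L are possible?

5

By the triangle rule, |l₁ − l₂| ≤ L ≤ l₁ + l₂.
Allowed values: L = 3, 4, 5, 6, 7.
That is 5 values.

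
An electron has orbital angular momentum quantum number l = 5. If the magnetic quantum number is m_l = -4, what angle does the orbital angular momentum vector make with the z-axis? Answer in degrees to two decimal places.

|L| = ℏ√(l(l+1)) = √30 ℏ.
L_z = m_l ℏ = −4ℏ.
cos θ = L_z/|L| = -4/√30, so θ ≈ 136.91°.

θ ≈ 136.91°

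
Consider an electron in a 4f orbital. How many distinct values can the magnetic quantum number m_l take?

The 4f subshell has l = 3.
The number of m_l values is 2l + 1 = 2·3 + 1 = 7.

7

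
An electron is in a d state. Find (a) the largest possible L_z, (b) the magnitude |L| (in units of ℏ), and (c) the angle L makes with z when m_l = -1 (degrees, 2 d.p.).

L_z,max = 2ℏ; |L| = √6 ℏ ≈ 2.449ℏ; θ(m_l=-1) ≈ 114.09°

The letter d corresponds to l = 2.
L_z,max = lℏ = 2ℏ.
|L| = ℏ√(2·3) = √6 ℏ ≈ 2.449ℏ.
For m_l = -1: cos θ = -1/√6, θ ≈ 114.09°.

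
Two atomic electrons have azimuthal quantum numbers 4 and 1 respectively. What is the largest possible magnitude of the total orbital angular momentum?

|L_tot|_max = √30 ℏ ≈ 5.477ℏ

The total orbital quantum number L ranges from |l₁ − l₂| to l₁ + l₂ in integer steps.
L ∈ {3, 4, 5}.
The largest magnitude corresponds to L = 5: |L_tot| = ℏ√(5·6) = √30 ℏ.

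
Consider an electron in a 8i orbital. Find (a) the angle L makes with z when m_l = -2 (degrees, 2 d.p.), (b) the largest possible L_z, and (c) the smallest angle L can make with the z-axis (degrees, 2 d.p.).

θ(m_l=-2) ≈ 107.98°; L_z,max = 6ℏ; θ_min ≈ 22.21°

8i means n = 8, l = 6.
For m_l = -2: cos θ = -2/√42, θ ≈ 107.98°.
L_z,max = lℏ = 6ℏ.
cos θ_min = 6/√42, so θ_min ≈ 22.21°.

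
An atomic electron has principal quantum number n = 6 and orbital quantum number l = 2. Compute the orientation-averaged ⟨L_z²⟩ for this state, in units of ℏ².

⟨L_z²⟩ = 2 ℏ²

m_l runs from −2 to 2, i.e. {-2, -1, 0, 1, 2}.
Average of L_z² over 5 states: 10/5 ℏ² = 2 ℏ².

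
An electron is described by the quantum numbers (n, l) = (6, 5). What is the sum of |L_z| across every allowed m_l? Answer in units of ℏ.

The allowed m_l values are -5, -4, -3, -2, -1, 0, 1, 2, 3, 4, 5.
Σ|m_l| = 2·5(5+1)/2 = 30.

Σ|L_z| = 30 ℏ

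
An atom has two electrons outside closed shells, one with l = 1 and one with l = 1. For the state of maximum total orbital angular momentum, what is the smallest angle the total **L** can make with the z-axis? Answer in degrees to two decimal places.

θ_min ≈ 35.26°

By the triangle rule, |l₁ − l₂| ≤ L ≤ l₁ + l₂.
Allowed values: L = 0, 1, 2.
The maximum is L = 2, with |L_tot| = ℏ√(2·3) = √6 ℏ.
The minimum angle with z is arccos(2/√6) ≈ 35.26°.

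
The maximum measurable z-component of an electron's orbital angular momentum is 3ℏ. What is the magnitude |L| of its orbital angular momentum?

|L| = 2√3 ℏ ≈ 3.464ℏ

L_z,max = lℏ, so l = 3.
|L| = √(l(l+1)) ℏ = 2√3 ℏ.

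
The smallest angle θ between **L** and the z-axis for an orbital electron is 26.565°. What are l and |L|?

cos θ_min = l/√(l(l+1)) = √(l/(l+1)), so l/(l+1) = cos²(26.565°) = 0.8000.
Solving: l = 4.
Then |L| = ℏ√(4·5) = 2√5 ℏ.

l = 4, |L| = 2√5 ℏ ≈ 4.472ℏ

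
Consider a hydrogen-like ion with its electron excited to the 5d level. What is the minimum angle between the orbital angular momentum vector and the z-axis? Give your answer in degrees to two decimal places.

θ_min ≈ 35.26°

The 5d level has l = 2.
|L| = √(l(l+1)) ℏ = √6 ℏ.
The smallest angle corresponds to the largest L_z, i.e. m_l = l = 2, giving L_z = 2ℏ.
cos θ_min = 2/√6, so θ_min ≈ 35.26°.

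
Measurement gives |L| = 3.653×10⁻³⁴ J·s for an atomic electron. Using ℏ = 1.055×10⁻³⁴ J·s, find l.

l = 3

Dividing by ℏ: |L|/ℏ ≈ 3.463.
(|L|/ℏ)² = l(l+1) ≈ 11.99 ⇒ l = 3.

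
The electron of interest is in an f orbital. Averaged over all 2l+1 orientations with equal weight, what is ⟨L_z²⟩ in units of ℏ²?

An f state has l = 3.
m_l ∈ {-3, -2, -1, 0, 1, 2, 3}.
Average of L_z² over 7 states: 28/7 ℏ² = 4 ℏ².

⟨L_z²⟩ = 4 ℏ²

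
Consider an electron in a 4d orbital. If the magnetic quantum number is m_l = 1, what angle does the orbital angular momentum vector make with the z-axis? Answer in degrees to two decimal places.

θ ≈ 65.91°

The 4d subshell has l = 2.
|L| = ℏ√(l(l+1)) = √6 ℏ.
L_z = m_l ℏ = 1ℏ.
cos θ = L_z/|L| = 1/√6, so θ ≈ 65.91°.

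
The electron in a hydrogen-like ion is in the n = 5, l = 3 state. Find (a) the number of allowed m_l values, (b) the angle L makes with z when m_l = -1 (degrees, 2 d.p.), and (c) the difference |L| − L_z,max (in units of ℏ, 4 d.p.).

There are 2l+1 = 7 values of m_l.
For m_l = -1: cos θ = -1/√12, θ ≈ 106.78°.
|L| − L_z,max = (2√3 − 3)ℏ ≈ 0.4641ℏ.

7 values; θ(m_l=-1) ≈ 106.78°; |L|−L_z,max ≈ 0.4641ℏ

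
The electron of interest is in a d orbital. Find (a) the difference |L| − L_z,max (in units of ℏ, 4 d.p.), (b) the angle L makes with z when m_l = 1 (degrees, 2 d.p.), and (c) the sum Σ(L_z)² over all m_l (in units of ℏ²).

For a d orbital, l = 2.
|L| − L_z,max = (√6 − 2)ℏ ≈ 0.4495ℏ.
For m_l = 1: cos θ = 1/√6, θ ≈ 65.91°.
Σ m_l² = 10, so Σ(L_z)² = 10 ℏ².

|L|−L_z,max ≈ 0.4495ℏ; θ(m_l=1) ≈ 65.91°; Σ(L_z)² = 10 ℏ²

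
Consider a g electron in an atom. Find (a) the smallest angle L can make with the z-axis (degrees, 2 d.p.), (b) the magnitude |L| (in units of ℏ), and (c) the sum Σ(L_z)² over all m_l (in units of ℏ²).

For a g orbital, l = 4.
cos θ_min = 4/√20, so θ_min ≈ 26.57°.
|L| = ℏ√(4·5) = 2√5 ℏ ≈ 4.472ℏ.
Σ m_l² = 60, so Σ(L_z)² = 60 ℏ².

θ_min ≈ 26.57°; |L| = 2√5 ℏ ≈ 4.472ℏ; Σ(L_z)² = 60 ℏ²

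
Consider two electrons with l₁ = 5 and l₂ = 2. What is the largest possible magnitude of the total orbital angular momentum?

|L_tot|_max = 2√14 ℏ ≈ 7.483ℏ

Angular momentum addition gives L = |l₁ − l₂|, …, l₁ + l₂.
So L can be 3, 4, 5, 6, 7.
The largest magnitude corresponds to L = 7: |L_tot| = ℏ√(7·8) = 2√14 ℏ.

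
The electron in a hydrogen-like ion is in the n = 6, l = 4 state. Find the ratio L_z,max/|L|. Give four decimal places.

L_z,max/|L| = 0.8944

|L| = 2√5 ℏ ≈ 4.4721ℏ, while L_z,max = lℏ = 4ℏ.
L_z,max/|L| = 4/√20 = 0.8944.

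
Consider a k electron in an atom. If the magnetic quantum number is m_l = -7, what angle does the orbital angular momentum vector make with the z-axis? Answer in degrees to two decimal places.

θ ≈ 159.30°

A k state has l = 7.
|L| = √(l(l+1)) ℏ = 2√14 ℏ.
L_z = m_l ℏ = −7ℏ.
cos θ = L_z/|L| = -7/√56, so θ ≈ 159.30°.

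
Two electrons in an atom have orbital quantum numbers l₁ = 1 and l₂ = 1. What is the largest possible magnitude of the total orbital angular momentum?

|L_tot|_max = √6 ℏ ≈ 2.449ℏ

Angular momentum addition gives L = |l₁ − l₂|, …, l₁ + l₂.
So L can be 0, 1, 2.
The largest magnitude corresponds to L = 2: |L_tot| = ℏ√(2·3) = √6 ℏ.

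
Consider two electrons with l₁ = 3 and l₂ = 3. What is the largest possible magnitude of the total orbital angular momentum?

Angular momentum addition gives L = |l₁ − l₂|, …, l₁ + l₂.
Allowed values: L = 0, 1, 2, 3, 4, 5, 6.
The largest magnitude corresponds to L = 6: |L_tot| = ℏ√(6·7) = √42 ℏ.

|L_tot|_max = √42 ℏ ≈ 6.481ℏ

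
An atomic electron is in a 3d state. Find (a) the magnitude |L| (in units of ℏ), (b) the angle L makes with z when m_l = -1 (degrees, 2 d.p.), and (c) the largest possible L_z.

|L| = √6 ℏ ≈ 2.449ℏ; θ(m_l=-1) ≈ 114.09°; L_z,max = 2ℏ

For 3d, l = 2.
|L| = ℏ√(2·3) = √6 ℏ ≈ 2.449ℏ.
For m_l = -1: cos θ = -1/√6, θ ≈ 114.09°.
L_z,max = lℏ = 2ℏ.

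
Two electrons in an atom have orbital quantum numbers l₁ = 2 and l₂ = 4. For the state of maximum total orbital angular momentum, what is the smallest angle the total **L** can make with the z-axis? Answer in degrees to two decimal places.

θ_min ≈ 22.21°

L runs from |2 − 4| = 2 to 2 + 4 = 6.
L ∈ {2, 3, 4, 5, 6}.
The maximum is L = 6, with |L_tot| = ℏ√(6·7) = √42 ℏ.
The minimum angle with z is arccos(6/√42) ≈ 22.21°.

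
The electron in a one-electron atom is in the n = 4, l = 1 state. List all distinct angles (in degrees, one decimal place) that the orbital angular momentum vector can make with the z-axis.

θ ∈ {45.0°, 90.0°, 135.0°}

|L| = √(l(l+1)) ℏ = √2 ℏ.
cos θ = m_l/√2 for each m_l ∈ {-1, 0, 1}.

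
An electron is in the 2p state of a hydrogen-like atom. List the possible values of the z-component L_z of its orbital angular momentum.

The 2p subshell has l = 1.
L_z = m_l ℏ with m_l ranging from −l to +l in integer steps.
For l = 1: m_l ∈ {-1, 0, 1}.

L_z ∈ {−ℏ, 0, ℏ}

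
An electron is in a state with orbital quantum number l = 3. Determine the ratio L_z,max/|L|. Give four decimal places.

L_z,max/|L| = 0.8660

|L| = 2√3 ℏ ≈ 3.4641ℏ, while L_z,max = lℏ = 3ℏ.
L_z,max/|L| = 3/√12 = 0.8660.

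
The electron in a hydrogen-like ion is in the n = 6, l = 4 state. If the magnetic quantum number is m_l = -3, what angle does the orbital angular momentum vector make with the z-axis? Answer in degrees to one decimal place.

θ ≈ 132.1°

|L| = ℏ√(l(l+1)) = 2√5 ℏ.
L_z = m_l ℏ = −3ℏ.
cos θ = L_z/|L| = -3/√20, so θ ≈ 132.1°.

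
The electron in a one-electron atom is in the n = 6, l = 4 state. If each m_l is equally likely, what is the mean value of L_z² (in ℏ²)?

⟨L_z²⟩ = 6.667 ℏ²

The allowed m_l values are -4, -3, -2, -1, 0, 1, 2, 3, 4.
⟨L_z²⟩ = ℏ²·(Σ m_l²)/(2l+1) = ℏ²·60/9 = 6.667ℏ².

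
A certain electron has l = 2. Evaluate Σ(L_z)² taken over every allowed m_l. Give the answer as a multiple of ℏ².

Σ(L_z)² = 10 ℏ²

The allowed m_l values are -2, -1, 0, 1, 2.
Summing m² from −2 to 2: Σ m_l² = 10.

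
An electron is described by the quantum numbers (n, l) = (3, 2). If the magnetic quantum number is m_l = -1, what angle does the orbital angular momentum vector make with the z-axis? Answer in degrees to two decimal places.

|L| = ℏ√(l(l+1)) = √6 ℏ.
L_z = m_l ℏ = −1ℏ.
cos θ = L_z/|L| = -1/√6, so θ ≈ 114.09°.

θ ≈ 114.09°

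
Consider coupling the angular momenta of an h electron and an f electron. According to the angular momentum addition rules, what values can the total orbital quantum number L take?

L = 2, 3, 4, 5, 6, 7, 8

By the triangle rule, |l₁ − l₂| ≤ L ≤ l₁ + l₂.
Allowed values: L = 2, 3, 4, 5, 6, 7, 8.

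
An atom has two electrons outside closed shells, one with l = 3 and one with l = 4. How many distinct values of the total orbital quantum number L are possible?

Angular momentum addition gives L = |l₁ − l₂|, …, l₁ + l₂.
Allowed values: L = 1, 2, 3, 4, 5, 6, 7.
That is 7 values.

7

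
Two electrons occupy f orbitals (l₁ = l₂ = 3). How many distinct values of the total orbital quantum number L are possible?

7

Angular momentum addition gives L = |l₁ − l₂|, …, l₁ + l₂.
So L can be 0, 1, 2, 3, 4, 5, 6.
That is 7 values.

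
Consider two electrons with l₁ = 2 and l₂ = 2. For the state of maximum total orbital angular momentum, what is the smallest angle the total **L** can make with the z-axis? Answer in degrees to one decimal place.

θ_min ≈ 26.6°

Angular momentum addition gives L = |l₁ − l₂|, …, l₁ + l₂.
L ∈ {0, 1, 2, 3, 4}.
The maximum is L = 4, with |L_tot| = ℏ√(4·5) = 2√5 ℏ.
The minimum angle with z is arccos(4/√20) ≈ 26.6°.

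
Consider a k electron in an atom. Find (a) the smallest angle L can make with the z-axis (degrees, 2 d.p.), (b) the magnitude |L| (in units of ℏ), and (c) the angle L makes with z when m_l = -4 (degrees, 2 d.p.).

A k state has l = 7.
cos θ_min = 7/√56, so θ_min ≈ 20.70°.
|L| = ℏ√(7·8) = 2√14 ℏ ≈ 7.483ℏ.
For m_l = -4: cos θ = -4/√56, θ ≈ 122.31°.

θ_min ≈ 20.70°; |L| = 2√14 ℏ ≈ 7.483ℏ; θ(m_l=-4) ≈ 122.31°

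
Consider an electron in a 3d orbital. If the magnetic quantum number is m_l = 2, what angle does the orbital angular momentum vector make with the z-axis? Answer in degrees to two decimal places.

θ ≈ 35.26°

For 3d, l = 2.
|L|² = l(l+1)ℏ² = 6ℏ², so |L| = √6 ℏ.
L_z = m_l ℏ = 2ℏ.
cos θ = L_z/|L| = 2/√6, so θ ≈ 35.26°.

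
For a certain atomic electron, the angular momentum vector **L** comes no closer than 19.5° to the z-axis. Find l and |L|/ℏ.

l = 8, |L| = 6√2 ℏ ≈ 8.485ℏ

At minimum angle, m_l = l, so cos θ = l/√(l(l+1)); cos²θ = l/(l+1) = 0.8886.
Thus l = 0.8886/(1 − 0.8886) ≈ 8.
Then |L| = ℏ√(8·9) = 6√2 ℏ.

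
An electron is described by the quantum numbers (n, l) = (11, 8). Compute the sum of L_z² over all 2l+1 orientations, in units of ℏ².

The allowed m_l values are -8, -7, -6, -5, -4, -3, -2, -1, 0, 1, 2, 3, 4, 5, 6, 7, 8.
Σ m_l² = l(l+1)(2l+1)/3 = 8·9·17/3 = 408.

Σ(L_z)² = 408 ℏ²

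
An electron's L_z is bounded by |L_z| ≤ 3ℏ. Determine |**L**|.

The maximum L_z equals lℏ, giving l = 3.
|L| = √(l(l+1)) ℏ = 2√3 ℏ.

|L| = 2√3 ℏ ≈ 3.464ℏ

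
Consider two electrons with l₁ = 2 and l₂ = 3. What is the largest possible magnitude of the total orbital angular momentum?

Angular momentum addition gives L = |l₁ − l₂|, …, l₁ + l₂.
L ∈ {1, 2, 3, 4, 5}.
The largest magnitude corresponds to L = 5: |L_tot| = ℏ√(5·6) = √30 ℏ.

|L_tot|_max = √30 ℏ ≈ 5.477ℏ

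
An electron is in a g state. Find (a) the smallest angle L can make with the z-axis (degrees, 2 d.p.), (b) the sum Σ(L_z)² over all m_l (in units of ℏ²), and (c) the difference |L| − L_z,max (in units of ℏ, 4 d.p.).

θ_min ≈ 26.57°; Σ(L_z)² = 60 ℏ²; |L|−L_z,max ≈ 0.4721ℏ

The letter g corresponds to l = 4.
cos θ_min = 4/√20, so θ_min ≈ 26.57°.
Σ m_l² = 60, so Σ(L_z)² = 60 ℏ².
|L| − L_z,max = (2√5 − 4)ℏ ≈ 0.4721ℏ.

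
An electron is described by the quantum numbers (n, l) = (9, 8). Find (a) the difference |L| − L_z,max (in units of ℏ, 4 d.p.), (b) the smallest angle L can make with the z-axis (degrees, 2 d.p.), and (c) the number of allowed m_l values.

|L| − L_z,max = (6√2 − 8)ℏ ≈ 0.4853ℏ.
cos θ_min = 8/√72, so θ_min ≈ 19.47°.
There are 2l+1 = 17 values of m_l.

|L|−L_z,max ≈ 0.4853ℏ; θ_min ≈ 19.47°; 17 values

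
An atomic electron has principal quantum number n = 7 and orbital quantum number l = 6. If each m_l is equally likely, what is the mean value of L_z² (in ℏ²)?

The allowed m_l values are -6, -5, -4, -3, -2, -1, 0, 1, 2, 3, 4, 5, 6.
⟨L_z²⟩ = ℏ²·(Σ m_l²)/(2l+1) = ℏ²·182/13 = 14ℏ².

⟨L_z²⟩ = 14 ℏ²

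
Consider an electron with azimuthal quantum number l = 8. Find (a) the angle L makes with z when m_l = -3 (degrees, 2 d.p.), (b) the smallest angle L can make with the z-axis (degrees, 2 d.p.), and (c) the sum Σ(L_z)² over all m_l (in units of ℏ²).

For m_l = -3: cos θ = -3/√72, θ ≈ 110.70°.
cos θ_min = 8/√72, so θ_min ≈ 19.47°.
Σ m_l² = 408, so Σ(L_z)² = 408 ℏ².

θ(m_l=-3) ≈ 110.70°; θ_min ≈ 19.47°; Σ(L_z)² = 408 ℏ²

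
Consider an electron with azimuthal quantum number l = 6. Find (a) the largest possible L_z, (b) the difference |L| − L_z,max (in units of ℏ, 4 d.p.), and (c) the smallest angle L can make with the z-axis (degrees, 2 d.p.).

L_z,max = 6ℏ; |L|−L_z,max ≈ 0.4807ℏ; θ_min ≈ 22.21°

L_z,max = lℏ = 6ℏ.
|L| − L_z,max = (√42 − 6)ℏ ≈ 0.4807ℏ.
cos θ_min = 6/√42, so θ_min ≈ 22.21°.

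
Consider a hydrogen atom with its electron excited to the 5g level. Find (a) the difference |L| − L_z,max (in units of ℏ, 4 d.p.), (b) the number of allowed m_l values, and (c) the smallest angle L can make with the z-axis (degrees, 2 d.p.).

|L|−L_z,max ≈ 0.4721ℏ; 9 values; θ_min ≈ 26.57°

The 5g level has l = 4.
|L| − L_z,max = (2√5 − 4)ℏ ≈ 0.4721ℏ.
There are 2l+1 = 9 values of m_l.
cos θ_min = 4/√20, so θ_min ≈ 26.57°.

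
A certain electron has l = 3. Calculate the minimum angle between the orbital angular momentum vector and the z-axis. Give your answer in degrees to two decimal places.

θ_min ≈ 30.00°

|L| = ℏ√(l(l+1)) = 2√3 ℏ.
The smallest angle corresponds to the largest L_z, i.e. m_l = l = 3, giving L_z = 3ℏ.
cos θ_min = 3/√12, so θ_min ≈ 30.00°.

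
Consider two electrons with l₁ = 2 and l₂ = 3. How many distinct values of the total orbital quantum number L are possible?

5

L runs from |2 − 3| = 1 to 2 + 3 = 5.
Allowed values: L = 1, 2, 3, 4, 5.
That is 5 values.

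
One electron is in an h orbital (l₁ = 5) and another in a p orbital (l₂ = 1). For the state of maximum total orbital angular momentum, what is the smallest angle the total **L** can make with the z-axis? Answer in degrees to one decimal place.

Angular momentum addition gives L = |l₁ − l₂|, …, l₁ + l₂.
L ∈ {4, 5, 6}.
The maximum is L = 6, with |L_tot| = ℏ√(6·7) = √42 ℏ.
The minimum angle with z is arccos(6/√42) ≈ 22.2°.

θ_min ≈ 22.2°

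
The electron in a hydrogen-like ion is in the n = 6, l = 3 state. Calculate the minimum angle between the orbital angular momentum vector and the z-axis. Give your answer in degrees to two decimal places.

θ_min ≈ 30.00°

|L| = ℏ√(l(l+1)) = 2√3 ℏ.
The smallest angle corresponds to the largest L_z, i.e. m_l = l = 3, giving L_z = 3ℏ.
cos θ_min = 3/√12, so θ_min ≈ 30.00°.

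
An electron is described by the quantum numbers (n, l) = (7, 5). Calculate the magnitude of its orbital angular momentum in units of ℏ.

|L| = √30 ℏ ≈ 5.477ℏ

|L| = ℏ√(l(l+1)) = ℏ√(5·6) = √30 ℏ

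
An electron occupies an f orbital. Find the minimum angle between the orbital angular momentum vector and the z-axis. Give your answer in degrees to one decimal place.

θ_min ≈ 30.0°

For an f orbital, l = 3.
|L| = √(l(l+1)) ℏ = 2√3 ℏ.
The smallest angle corresponds to the largest L_z, i.e. m_l = l = 3, giving L_z = 3ℏ.
cos θ_min = 3/√12, so θ_min ≈ 30.0°.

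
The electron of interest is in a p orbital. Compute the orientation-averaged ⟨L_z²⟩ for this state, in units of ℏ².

⟨L_z²⟩ = 0.6667 ℏ²

For a p orbital, l = 1.
m_l ∈ {-1, 0, 1}.
⟨L_z²⟩ = ℏ²·l(l+1)/3 = 0.6667ℏ².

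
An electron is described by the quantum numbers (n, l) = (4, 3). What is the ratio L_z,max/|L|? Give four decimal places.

|L| = 2√3 ℏ ≈ 3.4641ℏ, while L_z,max = lℏ = 3ℏ.
L_z,max/|L| = 3/√12 = 0.8660.

L_z,max/|L| = 0.8660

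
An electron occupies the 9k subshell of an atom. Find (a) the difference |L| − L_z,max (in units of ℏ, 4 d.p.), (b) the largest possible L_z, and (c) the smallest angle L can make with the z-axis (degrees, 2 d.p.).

|L|−L_z,max ≈ 0.4833ℏ; L_z,max = 7ℏ; θ_min ≈ 20.70°

9k means n = 9, l = 7.
|L| − L_z,max = (2√14 − 7)ℏ ≈ 0.4833ℏ.
L_z,max = lℏ = 7ℏ.
cos θ_min = 7/√56, so θ_min ≈ 20.70°.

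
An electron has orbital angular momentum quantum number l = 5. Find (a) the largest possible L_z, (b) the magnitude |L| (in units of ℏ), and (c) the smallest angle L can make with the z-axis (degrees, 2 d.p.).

L_z,max = lℏ = 5ℏ.
|L| = ℏ√(5·6) = √30 ℏ ≈ 5.477ℏ.
cos θ_min = 5/√30, so θ_min ≈ 24.09°.

L_z,max = 5ℏ; |L| = √30 ℏ ≈ 5.477ℏ; θ_min ≈ 24.09°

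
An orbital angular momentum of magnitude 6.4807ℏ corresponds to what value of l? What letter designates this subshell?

l = 6 (i orbital)

(|L|/ℏ)² = l(l+1) = 42.
l² + l − 42 = 0 ⇒ l = 6.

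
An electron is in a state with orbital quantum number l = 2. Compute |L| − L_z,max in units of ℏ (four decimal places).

|L| − L_z,max ≈ 0.4495ℏ

|L| = √6 ℏ ≈ 2.4495ℏ, while L_z,max = lℏ = 2ℏ.
The difference is (√6 − 2)ℏ ≈ 0.4495ℏ.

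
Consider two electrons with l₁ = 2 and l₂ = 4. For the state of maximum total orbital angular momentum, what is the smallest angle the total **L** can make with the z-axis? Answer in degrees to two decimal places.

L runs from |2 − 4| = 2 to 2 + 4 = 6.
L ∈ {2, 3, 4, 5, 6}.
The maximum is L = 6, with |L_tot| = ℏ√(6·7) = √42 ℏ.
The minimum angle with z is arccos(6/√42) ≈ 22.21°.

θ_min ≈ 22.21°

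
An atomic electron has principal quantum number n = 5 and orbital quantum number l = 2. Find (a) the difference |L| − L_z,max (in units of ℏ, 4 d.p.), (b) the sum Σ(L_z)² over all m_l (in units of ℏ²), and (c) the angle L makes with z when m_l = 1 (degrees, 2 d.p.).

|L| − L_z,max = (√6 − 2)ℏ ≈ 0.4495ℏ.
Σ m_l² = 10, so Σ(L_z)² = 10 ℏ².
For m_l = 1: cos θ = 1/√6, θ ≈ 65.91°.

|L|−L_z,max ≈ 0.4495ℏ; Σ(L_z)² = 10 ℏ²; θ(m_l=1) ≈ 65.91°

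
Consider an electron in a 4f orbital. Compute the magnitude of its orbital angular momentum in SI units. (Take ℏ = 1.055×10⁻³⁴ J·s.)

|L| = 3.655×10⁻³⁴ J·s

For 4f, l = 3.
|L| = ℏ√(l(l+1)) = ℏ√(3·4) = 2√3 ℏ
Numerically, |L| = 3.464 × (1.055×10⁻³⁴ J·s) = 3.655×10⁻³⁴ J·s.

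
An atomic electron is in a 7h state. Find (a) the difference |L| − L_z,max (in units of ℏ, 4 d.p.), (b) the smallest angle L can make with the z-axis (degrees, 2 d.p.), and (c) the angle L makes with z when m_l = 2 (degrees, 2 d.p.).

|L|−L_z,max ≈ 0.4772ℏ; θ_min ≈ 24.09°; θ(m_l=2) ≈ 68.58°

For 7h, l = 5.
|L| − L_z,max = (√30 − 5)ℏ ≈ 0.4772ℏ.
cos θ_min = 5/√30, so θ_min ≈ 24.09°.
For m_l = 2: cos θ = 2/√30, θ ≈ 68.58°.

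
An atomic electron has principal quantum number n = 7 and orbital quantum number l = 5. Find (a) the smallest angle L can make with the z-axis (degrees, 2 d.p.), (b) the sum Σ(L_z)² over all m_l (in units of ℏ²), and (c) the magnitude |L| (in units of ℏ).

θ_min ≈ 24.09°; Σ(L_z)² = 110 ℏ²; |L| = √30 ℏ ≈ 5.477ℏ

cos θ_min = 5/√30, so θ_min ≈ 24.09°.
Σ m_l² = 110, so Σ(L_z)² = 110 ℏ².
|L| = ℏ√(5·6) = √30 ℏ ≈ 5.477ℏ.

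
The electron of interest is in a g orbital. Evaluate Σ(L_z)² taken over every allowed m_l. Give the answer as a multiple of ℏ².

A g state has l = 4.
The allowed m_l values are -4, -3, -2, -1, 0, 1, 2, 3, 4.
Summing m² from −4 to 4: Σ m_l² = 60.

Σ(L_z)² = 60 ℏ²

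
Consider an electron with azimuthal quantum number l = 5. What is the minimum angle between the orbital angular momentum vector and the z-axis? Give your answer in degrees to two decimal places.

|L| = ℏ√(l(l+1)) = √30 ℏ.
The smallest angle corresponds to the largest L_z, i.e. m_l = l = 5, giving L_z = 5ℏ.
cos θ_min = 5/√30, so θ_min ≈ 24.09°.

θ_min ≈ 24.09°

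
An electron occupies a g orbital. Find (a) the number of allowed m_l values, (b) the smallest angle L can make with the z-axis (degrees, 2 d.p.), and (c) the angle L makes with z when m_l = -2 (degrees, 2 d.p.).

For a g orbital, l = 4.
There are 2l+1 = 9 values of m_l.
cos θ_min = 4/√20, so θ_min ≈ 26.57°.
For m_l = -2: cos θ = -2/√20, θ ≈ 116.57°.

9 values; θ_min ≈ 26.57°; θ(m_l=-2) ≈ 116.57°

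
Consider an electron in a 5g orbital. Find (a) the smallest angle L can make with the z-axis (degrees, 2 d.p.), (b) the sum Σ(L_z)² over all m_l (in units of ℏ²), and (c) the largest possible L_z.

The 5g subshell has l = 4.
cos θ_min = 4/√20, so θ_min ≈ 26.57°.
Σ m_l² = 60, so Σ(L_z)² = 60 ℏ².
L_z,max = lℏ = 4ℏ.

θ_min ≈ 26.57°; Σ(L_z)² = 60 ℏ²; L_z,max = 4ℏ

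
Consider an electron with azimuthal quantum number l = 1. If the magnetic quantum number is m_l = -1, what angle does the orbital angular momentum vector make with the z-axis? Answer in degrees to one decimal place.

|L| = √(l(l+1)) ℏ = √2 ℏ.
L_z = m_l ℏ = −1ℏ.
cos θ = L_z/|L| = -1/√2, so θ ≈ 135.0°.

θ ≈ 135.0°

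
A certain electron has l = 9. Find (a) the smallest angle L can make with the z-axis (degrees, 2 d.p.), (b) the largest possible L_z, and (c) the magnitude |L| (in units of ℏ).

θ_min ≈ 18.43°; L_z,max = 9ℏ; |L| = 3√10 ℏ ≈ 9.487ℏ

cos θ_min = 9/√90, so θ_min ≈ 18.43°.
L_z,max = lℏ = 9ℏ.
|L| = ℏ√(9·10) = 3√10 ℏ ≈ 9.487ℏ.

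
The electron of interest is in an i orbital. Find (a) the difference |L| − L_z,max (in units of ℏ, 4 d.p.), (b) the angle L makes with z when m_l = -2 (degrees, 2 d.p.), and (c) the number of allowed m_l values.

For an i orbital, l = 6.
|L| − L_z,max = (√42 − 6)ℏ ≈ 0.4807ℏ.
For m_l = -2: cos θ = -2/√42, θ ≈ 107.98°.
There are 2l+1 = 13 values of m_l.

|L|−L_z,max ≈ 0.4807ℏ; θ(m_l=-2) ≈ 107.98°; 13 values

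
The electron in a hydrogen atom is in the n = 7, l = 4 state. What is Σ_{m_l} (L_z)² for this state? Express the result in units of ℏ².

Σ(L_z)² = 60 ℏ²

m_l ∈ {-4, -3, -2, -1, 0, 1, 2, 3, 4}.
Σ m_l² = 2·(1 + 4 + 9 + 16) = 60.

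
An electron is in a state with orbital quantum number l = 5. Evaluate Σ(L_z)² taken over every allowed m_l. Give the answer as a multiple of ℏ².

The allowed m_l values are -5, -4, -3, -2, -1, 0, 1, 2, 3, 4, 5.
Σ m_l² = 2·(1 + 4 + 9 + 16 + 25) = 110.

Σ(L_z)² = 110 ℏ²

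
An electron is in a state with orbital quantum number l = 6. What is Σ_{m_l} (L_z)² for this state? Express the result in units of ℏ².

The allowed m_l values are -6, -5, -4, -3, -2, -1, 0, 1, 2, 3, 4, 5, 6.
Summing m² from −6 to 6: Σ m_l² = 182.

Σ(L_z)² = 182 ℏ²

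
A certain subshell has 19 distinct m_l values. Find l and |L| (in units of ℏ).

l = 9, |L| = 3√10 ℏ ≈ 9.487ℏ

Since there are 2l+1 = 19 values of m_l, l = 9.
Then |L| = √(l(l+1)) ℏ = 3√10 ℏ.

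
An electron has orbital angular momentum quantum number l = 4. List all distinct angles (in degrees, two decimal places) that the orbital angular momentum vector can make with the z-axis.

θ ∈ {26.57°, 47.87°, 63.43°, 77.08°, 90.00°, 102.92°, 116.57°, 132.13°, 153.43°}

|L|² = l(l+1)ℏ² = 20ℏ², so |L| = 2√5 ℏ.
cos θ = m_l/√20 for each m_l ∈ {-4, -3, -2, -1, 0, 1, 2, 3, 4}.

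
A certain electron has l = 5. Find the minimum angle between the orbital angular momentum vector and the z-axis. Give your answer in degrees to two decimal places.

|L|² = l(l+1)ℏ² = 30ℏ², so |L| = √30 ℏ.
The smallest angle corresponds to the largest L_z, i.e. m_l = l = 5, giving L_z = 5ℏ.
cos θ_min = 5/√30, so θ_min ≈ 24.09°.

θ_min ≈ 24.09°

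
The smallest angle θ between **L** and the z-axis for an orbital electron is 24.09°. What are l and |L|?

l = 5, |L| = √30 ℏ ≈ 5.477ℏ

At minimum angle, m_l = l, so cos θ = l/√(l(l+1)); cos²θ = l/(l+1) = 0.8334.
Thus l = 0.8334/(1 − 0.8334) ≈ 5.
Then |L| = ℏ√(5·6) = √30 ℏ.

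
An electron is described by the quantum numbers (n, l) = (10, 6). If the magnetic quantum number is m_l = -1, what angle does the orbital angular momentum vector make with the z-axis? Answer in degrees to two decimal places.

|L| = √(l(l+1)) ℏ = √42 ℏ.
L_z = m_l ℏ = −1ℏ.
cos θ = L_z/|L| = -1/√42, so θ ≈ 98.88°.

θ ≈ 98.88°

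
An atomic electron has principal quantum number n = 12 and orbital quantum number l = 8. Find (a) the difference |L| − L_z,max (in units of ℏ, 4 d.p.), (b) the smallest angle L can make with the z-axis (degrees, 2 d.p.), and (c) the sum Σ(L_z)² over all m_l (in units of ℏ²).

|L| − L_z,max = (6√2 − 8)ℏ ≈ 0.4853ℏ.
cos θ_min = 8/√72, so θ_min ≈ 19.47°.
Σ m_l² = 408, so Σ(L_z)² = 408 ℏ².

|L|−L_z,max ≈ 0.4853ℏ; θ_min ≈ 19.47°; Σ(L_z)² = 408 ℏ²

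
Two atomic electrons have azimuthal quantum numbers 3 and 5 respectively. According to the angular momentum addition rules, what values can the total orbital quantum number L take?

L = 2, 3, 4, 5, 6, 7, 8

The total orbital quantum number L ranges from |l₁ − l₂| to l₁ + l₂ in integer steps.
So L can be 2, 3, 4, 5, 6, 7, 8.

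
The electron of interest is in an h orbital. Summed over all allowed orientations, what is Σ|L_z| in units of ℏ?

The letter h corresponds to l = 5.
m_l runs from −5 to 5, i.e. {-5, -4, -3, -2, -1, 0, 1, 2, 3, 4, 5}.
Σ|m_l| = l(l+1) = 30.

Σ|L_z| = 30 ℏ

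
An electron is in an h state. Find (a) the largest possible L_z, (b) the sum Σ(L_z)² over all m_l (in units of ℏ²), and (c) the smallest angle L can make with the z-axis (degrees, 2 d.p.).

H corresponds to l = 5.
L_z,max = lℏ = 5ℏ.
Σ m_l² = 110, so Σ(L_z)² = 110 ℏ².
cos θ_min = 5/√30, so θ_min ≈ 24.09°.

L_z,max = 5ℏ; Σ(L_z)² = 110 ℏ²; θ_min ≈ 24.09°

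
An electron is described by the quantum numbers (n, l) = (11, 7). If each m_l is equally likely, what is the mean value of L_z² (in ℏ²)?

⟨L_z²⟩ = 18.67 ℏ²

m_l ∈ {-7, -6, -5, -4, -3, -2, -1, 0, 1, 2, 3, 4, 5, 6, 7}.
Average of L_z² over 15 states: 280/15 ℏ² = 18.67 ℏ².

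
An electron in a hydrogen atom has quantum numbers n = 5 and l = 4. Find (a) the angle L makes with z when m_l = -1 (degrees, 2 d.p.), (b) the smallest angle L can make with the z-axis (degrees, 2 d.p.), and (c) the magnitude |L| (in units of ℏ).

For m_l = -1: cos θ = -1/√20, θ ≈ 102.92°.
cos θ_min = 4/√20, so θ_min ≈ 26.57°.
|L| = ℏ√(4·5) = 2√5 ℏ ≈ 4.472ℏ.

θ(m_l=-1) ≈ 102.92°; θ_min ≈ 26.57°; |L| = 2√5 ℏ ≈ 4.472ℏ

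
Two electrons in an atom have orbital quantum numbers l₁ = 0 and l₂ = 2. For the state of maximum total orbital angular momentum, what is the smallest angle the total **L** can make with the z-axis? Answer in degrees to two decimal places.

θ_min ≈ 35.26°

L runs from |0 − 2| = 2 to 0 + 2 = 2.
Allowed values: L = 2.
The maximum is L = 2, with |L_tot| = ℏ√(2·3) = √6 ℏ.
The minimum angle with z is arccos(2/√6) ≈ 35.26°.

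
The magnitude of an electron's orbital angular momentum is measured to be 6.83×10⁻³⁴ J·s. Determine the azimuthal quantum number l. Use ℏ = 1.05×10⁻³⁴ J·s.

Dividing by ℏ: |L|/ℏ ≈ 6.505.
(|L|/ℏ)² = l(l+1) ≈ 42.31 ⇒ l = 6.

l = 6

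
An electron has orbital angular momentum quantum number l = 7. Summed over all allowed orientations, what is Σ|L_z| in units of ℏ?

The allowed m_l values are -7, -6, -5, -4, -3, -2, -1, 0, 1, 2, 3, 4, 5, 6, 7.
Σ|m_l| = 2·7(7+1)/2 = 56.

Σ|L_z| = 56 ℏ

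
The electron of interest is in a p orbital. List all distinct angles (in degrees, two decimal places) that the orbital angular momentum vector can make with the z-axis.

A p state has l = 1.
|L| = √(l(l+1)) ℏ = √2 ℏ.
cos θ = m_l/√2 for each m_l ∈ {-1, 0, 1}.

θ ∈ {45.00°, 90.00°, 135.00°}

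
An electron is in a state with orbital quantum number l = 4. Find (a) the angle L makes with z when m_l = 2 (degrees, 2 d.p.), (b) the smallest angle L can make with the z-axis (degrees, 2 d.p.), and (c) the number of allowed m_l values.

θ(m_l=2) ≈ 63.43°; θ_min ≈ 26.57°; 9 values

For m_l = 2: cos θ = 2/√20, θ ≈ 63.43°.
cos θ_min = 4/√20, so θ_min ≈ 26.57°.
There are 2l+1 = 9 values of m_l.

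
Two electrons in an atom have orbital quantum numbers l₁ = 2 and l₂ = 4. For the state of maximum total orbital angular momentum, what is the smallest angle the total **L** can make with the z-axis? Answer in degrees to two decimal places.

The total orbital quantum number L ranges from |l₁ − l₂| to l₁ + l₂ in integer steps.
So L can be 2, 3, 4, 5, 6.
The maximum is L = 6, with |L_tot| = ℏ√(6·7) = √42 ℏ.
The minimum angle with z is arccos(6/√42) ≈ 22.21°.

θ_min ≈ 22.21°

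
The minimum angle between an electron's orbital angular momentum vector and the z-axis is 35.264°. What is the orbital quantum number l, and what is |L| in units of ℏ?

At minimum angle, m_l = l, so cos θ = l/√(l(l+1)); cos²θ = l/(l+1) = 0.6667.
Thus l = 0.6667/(1 − 0.6667) ≈ 2.
Then |L| = ℏ√(2·3) = √6 ℏ.

l = 2, |L| = √6 ℏ ≈ 2.449ℏ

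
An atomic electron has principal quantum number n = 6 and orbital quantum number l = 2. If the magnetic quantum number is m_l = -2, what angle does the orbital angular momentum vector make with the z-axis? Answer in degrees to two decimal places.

|L|² = l(l+1)ℏ² = 6ℏ², so |L| = √6 ℏ.
L_z = m_l ℏ = −2ℏ.
cos θ = L_z/|L| = -2/√6, so θ ≈ 144.74°.

θ ≈ 144.74°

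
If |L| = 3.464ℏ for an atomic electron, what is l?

l = 3

Since |L|² = l(l+1)ℏ², l(l+1) = 12.
Solving: l = 3.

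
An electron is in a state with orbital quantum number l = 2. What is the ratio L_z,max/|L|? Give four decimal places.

|L| = √6 ℏ ≈ 2.4495ℏ, while L_z,max = lℏ = 2ℏ.
L_z,max/|L| = 2/√6 = 0.8165.

L_z,max/|L| = 0.8165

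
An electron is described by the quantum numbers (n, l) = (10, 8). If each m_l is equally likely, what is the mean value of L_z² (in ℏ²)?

⟨L_z²⟩ = 24 ℏ²

m_l runs from −8 to 8, i.e. {-8, -7, -6, -5, -4, -3, -2, -1, 0, 1, 2, 3, 4, 5, 6, 7, 8}.
⟨L_z²⟩ = ℏ²·l(l+1)/3 = 24ℏ².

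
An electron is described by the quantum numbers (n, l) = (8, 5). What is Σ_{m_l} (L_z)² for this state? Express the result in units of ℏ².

Σ(L_z)² = 110 ℏ²

m_l runs from −5 to 5, i.e. {-5, -4, -3, -2, -1, 0, 1, 2, 3, 4, 5}.
Summing m² from −5 to 5: Σ m_l² = 110.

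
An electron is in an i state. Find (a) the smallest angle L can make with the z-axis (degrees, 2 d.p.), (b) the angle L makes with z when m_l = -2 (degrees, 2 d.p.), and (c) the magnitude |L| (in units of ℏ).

θ_min ≈ 22.21°; θ(m_l=-2) ≈ 107.98°; |L| = √42 ℏ ≈ 6.481ℏ

I corresponds to l = 6.
cos θ_min = 6/√42, so θ_min ≈ 22.21°.
For m_l = -2: cos θ = -2/√42, θ ≈ 107.98°.
|L| = ℏ√(6·7) = √42 ℏ ≈ 6.481ℏ.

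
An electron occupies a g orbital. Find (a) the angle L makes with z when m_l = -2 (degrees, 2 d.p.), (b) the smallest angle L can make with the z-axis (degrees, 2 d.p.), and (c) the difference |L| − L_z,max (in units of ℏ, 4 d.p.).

θ(m_l=-2) ≈ 116.57°; θ_min ≈ 26.57°; |L|−L_z,max ≈ 0.4721ℏ

For a g orbital, l = 4.
For m_l = -2: cos θ = -2/√20, θ ≈ 116.57°.
cos θ_min = 4/√20, so θ_min ≈ 26.57°.
|L| − L_z,max = (2√5 − 4)ℏ ≈ 0.4721ℏ.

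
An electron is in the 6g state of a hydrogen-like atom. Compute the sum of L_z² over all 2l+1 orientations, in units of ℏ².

For 6g, l = 4.
m_l runs from −4 to 4, i.e. {-4, -3, -2, -1, 0, 1, 2, 3, 4}.
Σ m_l² = l(l+1)(2l+1)/3 = 4·5·9/3 = 60.

Σ(L_z)² = 60 ℏ²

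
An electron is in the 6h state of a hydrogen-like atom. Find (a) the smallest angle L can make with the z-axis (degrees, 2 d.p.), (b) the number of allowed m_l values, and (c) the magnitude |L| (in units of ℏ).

θ_min ≈ 24.09°; 11 values; |L| = √30 ℏ ≈ 5.477ℏ

6h means n = 6, l = 5.
cos θ_min = 5/√30, so θ_min ≈ 24.09°.
There are 2l+1 = 11 values of m_l.
|L| = ℏ√(5·6) = √30 ℏ ≈ 5.477ℏ.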